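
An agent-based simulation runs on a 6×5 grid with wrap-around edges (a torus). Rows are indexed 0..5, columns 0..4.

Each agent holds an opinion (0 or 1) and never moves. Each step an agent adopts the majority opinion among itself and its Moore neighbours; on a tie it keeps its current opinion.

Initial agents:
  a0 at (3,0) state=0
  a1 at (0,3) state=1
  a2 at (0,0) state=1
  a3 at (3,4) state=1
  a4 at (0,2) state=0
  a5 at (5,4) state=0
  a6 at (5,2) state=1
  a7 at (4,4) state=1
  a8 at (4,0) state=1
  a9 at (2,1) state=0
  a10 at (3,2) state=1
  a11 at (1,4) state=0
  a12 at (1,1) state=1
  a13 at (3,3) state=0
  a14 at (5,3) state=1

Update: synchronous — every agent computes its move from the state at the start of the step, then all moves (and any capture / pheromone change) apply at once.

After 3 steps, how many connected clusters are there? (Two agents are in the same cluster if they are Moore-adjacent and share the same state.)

2

t=1: a0@(3,0):1 a1@(0,3):1 a2@(0,0):1 a3@(3,4):1 a4@(0,2):1 a5@(5,4):1 a6@(5,2):1 a7@(4,4):1 a8@(4,0):1 a9@(2,1):0 a10@(3,2):0 a11@(1,4):1 a12@(1,1):1 a13@(3,3):1 a14@(5,3):1
t=2: (unchanged — steady state)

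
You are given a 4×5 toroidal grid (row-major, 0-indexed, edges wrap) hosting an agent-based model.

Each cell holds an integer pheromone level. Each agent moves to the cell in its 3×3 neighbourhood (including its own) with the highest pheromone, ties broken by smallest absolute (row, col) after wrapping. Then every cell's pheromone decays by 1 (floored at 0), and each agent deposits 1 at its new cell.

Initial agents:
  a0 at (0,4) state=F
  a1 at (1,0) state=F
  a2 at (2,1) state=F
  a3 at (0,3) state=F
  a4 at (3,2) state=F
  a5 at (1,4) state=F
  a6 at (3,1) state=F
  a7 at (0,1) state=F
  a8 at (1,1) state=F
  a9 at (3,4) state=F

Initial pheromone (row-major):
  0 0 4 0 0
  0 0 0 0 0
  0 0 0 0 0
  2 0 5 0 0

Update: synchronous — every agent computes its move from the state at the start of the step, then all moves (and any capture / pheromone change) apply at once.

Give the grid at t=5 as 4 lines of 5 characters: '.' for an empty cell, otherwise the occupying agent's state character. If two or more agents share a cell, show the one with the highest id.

t=1: a0@(3,0) a1@(0,0) a2@(3,2) a3@(3,2) a4@(3,2) a5@(0,0) a6@(3,2) a7@(3,2) a8@(0,2) a9@(3,0) | pheromone: 2 0 4 0 0 / 0 0 0 0 0 / 0 0 0 0 0 / 3 0 9 0 0
t=2: a0@(3,0) a1@(3,0) a2@(3,2) a3@(3,2) a4@(3,2) a5@(3,0) a6@(3,2) a7@(3,2) a8@(3,2) a9@(3,0) | pheromone: 1 0 3 0 0 / 0 0 0 0 0 / 0 0 0 0 0 / 6 0 14 0 0
t=3: a0@(3,0) a1@(3,0) a2@(3,2) a3@(3,2) a4@(3,2) a5@(3,0) a6@(3,2) a7@(3,2) a8@(3,2) a9@(3,0) | pheromone: 0 0 2 0 0 / 0 0 0 0 0 / 0 0 0 0 0 / 9 0 19 0 0
t=4: a0@(3,0) a1@(3,0) a2@(3,2) a3@(3,2) a4@(3,2) a5@(3,0) a6@(3,2) a7@(3,2) a8@(3,2) a9@(3,0) | pheromone: 0 0 1 0 0 / 0 0 0 0 0 / 0 0 0 0 0 / 12 0 24 0 0
t=5: a0@(3,0) a1@(3,0) a2@(3,2) a3@(3,2) a4@(3,2) a5@(3,0) a6@(3,2) a7@(3,2) a8@(3,2) a9@(3,0) | pheromone: 0 0 0 0 0 / 0 0 0 0 0 / 0 0 0 0 0 / 15 0 29 0 0

.....
.....
.....
F.F..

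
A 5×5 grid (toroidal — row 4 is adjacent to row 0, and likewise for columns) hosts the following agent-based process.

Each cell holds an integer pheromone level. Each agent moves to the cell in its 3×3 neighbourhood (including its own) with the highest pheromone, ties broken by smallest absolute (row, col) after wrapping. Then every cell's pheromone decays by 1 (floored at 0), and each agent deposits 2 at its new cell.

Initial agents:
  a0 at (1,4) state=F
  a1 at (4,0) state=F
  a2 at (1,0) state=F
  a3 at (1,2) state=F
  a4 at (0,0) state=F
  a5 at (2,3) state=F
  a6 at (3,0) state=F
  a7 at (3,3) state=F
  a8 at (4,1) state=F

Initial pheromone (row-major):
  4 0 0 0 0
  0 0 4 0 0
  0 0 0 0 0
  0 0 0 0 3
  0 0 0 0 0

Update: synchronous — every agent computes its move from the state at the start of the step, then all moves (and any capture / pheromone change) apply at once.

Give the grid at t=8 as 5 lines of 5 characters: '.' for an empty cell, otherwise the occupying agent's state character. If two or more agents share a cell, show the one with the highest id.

t=1: a0@(0,0) a1@(0,0) a2@(0,0) a3@(1,2) a4@(0,0) a5@(1,2) a6@(3,4) a7@(3,4) a8@(0,0) | pheromone: 13 0 0 0 0 / 0 0 7 0 0 / 0 0 0 0 0 / 0 0 0 0 6 / 0 0 0 0 0
t=2: a0@(0,0) a1@(0,0) a2@(0,0) a3@(1,2) a4@(0,0) a5@(1,2) a6@(3,4) a7@(3,4) a8@(0,0) | pheromone: 22 0 0 0 0 / 0 0 10 0 0 / 0 0 0 0 0 / 0 0 0 0 9 / 0 0 0 0 0
t=3: a0@(0,0) a1@(0,0) a2@(0,0) a3@(1,2) a4@(0,0) a5@(1,2) a6@(3,4) a7@(3,4) a8@(0,0) | pheromone: 31 0 0 0 0 / 0 0 13 0 0 / 0 0 0 0 0 / 0 0 0 0 12 / 0 0 0 0 0
t=4: a0@(0,0) a1@(0,0) a2@(0,0) a3@(1,2) a4@(0,0) a5@(1,2) a6@(3,4) a7@(3,4) a8@(0,0) | pheromone: 40 0 0 0 0 / 0 0 16 0 0 / 0 0 0 0 0 / 0 0 0 0 15 / 0 0 0 0 0
t=5: a0@(0,0) a1@(0,0) a2@(0,0) a3@(1,2) a4@(0,0) a5@(1,2) a6@(3,4) a7@(3,4) a8@(0,0) | pheromone: 49 0 0 0 0 / 0 0 19 0 0 / 0 0 0 0 0 / 0 0 0 0 18 / 0 0 0 0 0
t=6: a0@(0,0) a1@(0,0) a2@(0,0) a3@(1,2) a4@(0,0) a5@(1,2) a6@(3,4) a7@(3,4) a8@(0,0) | pheromone: 58 0 0 0 0 / 0 0 22 0 0 / 0 0 0 0 0 / 0 0 0 0 21 / 0 0 0 0 0
t=7: a0@(0,0) a1@(0,0) a2@(0,0) a3@(1,2) a4@(0,0) a5@(1,2) a6@(3,4) a7@(3,4) a8@(0,0) | pheromone: 67 0 0 0 0 / 0 0 25 0 0 / 0 0 0 0 0 / 0 0 0 0 24 / 0 0 0 0 0
t=8: a0@(0,0) a1@(0,0) a2@(0,0) a3@(1,2) a4@(0,0) a5@(1,2) a6@(3,4) a7@(3,4) a8@(0,0) | pheromone: 76 0 0 0 0 / 0 0 28 0 0 / 0 0 0 0 0 / 0 0 0 0 27 / 0 0 0 0 0

F....
..F..
.....
....F
.....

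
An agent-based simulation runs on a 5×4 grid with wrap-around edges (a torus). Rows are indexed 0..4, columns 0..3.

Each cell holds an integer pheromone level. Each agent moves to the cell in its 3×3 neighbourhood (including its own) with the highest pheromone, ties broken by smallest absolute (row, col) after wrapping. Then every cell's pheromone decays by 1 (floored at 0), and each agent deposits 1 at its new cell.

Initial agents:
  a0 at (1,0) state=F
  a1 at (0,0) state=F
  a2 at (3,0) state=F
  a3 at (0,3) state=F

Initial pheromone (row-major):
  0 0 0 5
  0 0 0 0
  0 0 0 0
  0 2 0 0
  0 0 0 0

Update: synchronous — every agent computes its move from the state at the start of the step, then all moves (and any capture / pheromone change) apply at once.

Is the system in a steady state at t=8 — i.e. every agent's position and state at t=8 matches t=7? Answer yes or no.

yes

t=1: a0@(0,3) a1@(0,3) a2@(3,1) a3@(0,3) | pheromone: 0 0 0 7 / 0 0 0 0 / 0 0 0 0 / 0 2 0 0 / 0 0 0 0
t=2: a0@(0,3) a1@(0,3) a2@(3,1) a3@(0,3) | pheromone: 0 0 0 9 / 0 0 0 0 / 0 0 0 0 / 0 2 0 0 / 0 0 0 0
t=3: a0@(0,3) a1@(0,3) a2@(3,1) a3@(0,3) | pheromone: 0 0 0 11 / 0 0 0 0 / 0 0 0 0 / 0 2 0 0 / 0 0 0 0
t=4: a0@(0,3) a1@(0,3) a2@(3,1) a3@(0,3) | pheromone: 0 0 0 13 / 0 0 0 0 / 0 0 0 0 / 0 2 0 0 / 0 0 0 0
t=5: a0@(0,3) a1@(0,3) a2@(3,1) a3@(0,3) | pheromone: 0 0 0 15 / 0 0 0 0 / 0 0 0 0 / 0 2 0 0 / 0 0 0 0
t=6: a0@(0,3) a1@(0,3) a2@(3,1) a3@(0,3) | pheromone: 0 0 0 17 / 0 0 0 0 / 0 0 0 0 / 0 2 0 0 / 0 0 0 0
t=7: a0@(0,3) a1@(0,3) a2@(3,1) a3@(0,3) | pheromone: 0 0 0 19 / 0 0 0 0 / 0 0 0 0 / 0 2 0 0 / 0 0 0 0
t=8: a0@(0,3) a1@(0,3) a2@(3,1) a3@(0,3) | pheromone: 0 0 0 21 / 0 0 0 0 / 0 0 0 0 / 0 2 0 0 / 0 0 0 0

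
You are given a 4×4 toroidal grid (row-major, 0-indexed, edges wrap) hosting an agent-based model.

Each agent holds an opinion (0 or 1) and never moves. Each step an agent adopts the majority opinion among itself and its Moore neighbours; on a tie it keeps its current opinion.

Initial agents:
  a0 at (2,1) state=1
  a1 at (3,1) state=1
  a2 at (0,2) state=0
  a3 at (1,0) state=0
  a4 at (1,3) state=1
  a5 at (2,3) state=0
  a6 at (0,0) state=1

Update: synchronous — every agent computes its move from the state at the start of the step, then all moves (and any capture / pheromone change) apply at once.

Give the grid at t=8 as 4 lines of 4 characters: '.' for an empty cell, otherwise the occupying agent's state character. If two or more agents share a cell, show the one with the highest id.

t=1: a0@(2,1):1 a1@(3,1):1 a2@(0,2):1 a3@(1,0):1 a4@(1,3):0 a5@(2,3):0 a6@(0,0):1
t=2: a0@(2,1):1 a1@(3,1):1 a2@(0,2):1 a3@(1,0):1 a4@(1,3):1 a5@(2,3):0 a6@(0,0):1
t=3: a0@(2,1):1 a1@(3,1):1 a2@(0,2):1 a3@(1,0):1 a4@(1,3):1 a5@(2,3):1 a6@(0,0):1
t=4: (unchanged — steady state)

1.1.
1..1
.1.1
.1..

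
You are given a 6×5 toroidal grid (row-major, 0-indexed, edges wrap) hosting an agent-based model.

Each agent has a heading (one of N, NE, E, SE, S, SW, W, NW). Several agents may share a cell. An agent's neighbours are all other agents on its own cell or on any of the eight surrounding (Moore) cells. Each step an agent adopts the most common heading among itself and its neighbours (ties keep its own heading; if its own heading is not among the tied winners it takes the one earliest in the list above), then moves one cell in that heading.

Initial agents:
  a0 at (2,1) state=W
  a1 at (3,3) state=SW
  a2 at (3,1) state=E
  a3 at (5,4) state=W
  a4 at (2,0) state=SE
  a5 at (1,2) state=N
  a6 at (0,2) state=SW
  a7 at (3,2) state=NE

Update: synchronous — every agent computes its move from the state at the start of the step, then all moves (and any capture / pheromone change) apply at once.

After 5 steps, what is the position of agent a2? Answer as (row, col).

t=1: a0@(2,0):W a1@(4,2):SW a2@(3,2):E a3@(5,3):W a4@(3,1):SE a5@(0,2):N a6@(1,1):SW a7@(2,3):NE
t=2: a0@(2,4):W a1@(5,1):SW a2@(3,3):E a3@(5,2):W a4@(4,2):SE a5@(5,2):N a6@(2,0):SW a7@(1,4):NE
t=3: a0@(2,3):W a1@(0,0):SW a2@(3,4):E a3@(5,1):W a4@(5,3):SE a5@(4,2):N a6@(3,4):SW a7@(0,0):NE
t=4: a0@(2,2):W a1@(1,4):SW a2@(3,0):E a3@(5,0):W a4@(0,4):SE a5@(3,2):N a6@(4,3):SW a7@(5,1):NE
t=5: a0@(2,1):W a1@(2,3):SW a2@(3,1):E a3@(5,4):W a4@(1,0):SE a5@(2,2):N a6@(5,2):SW a7@(4,2):NE

(3, 1)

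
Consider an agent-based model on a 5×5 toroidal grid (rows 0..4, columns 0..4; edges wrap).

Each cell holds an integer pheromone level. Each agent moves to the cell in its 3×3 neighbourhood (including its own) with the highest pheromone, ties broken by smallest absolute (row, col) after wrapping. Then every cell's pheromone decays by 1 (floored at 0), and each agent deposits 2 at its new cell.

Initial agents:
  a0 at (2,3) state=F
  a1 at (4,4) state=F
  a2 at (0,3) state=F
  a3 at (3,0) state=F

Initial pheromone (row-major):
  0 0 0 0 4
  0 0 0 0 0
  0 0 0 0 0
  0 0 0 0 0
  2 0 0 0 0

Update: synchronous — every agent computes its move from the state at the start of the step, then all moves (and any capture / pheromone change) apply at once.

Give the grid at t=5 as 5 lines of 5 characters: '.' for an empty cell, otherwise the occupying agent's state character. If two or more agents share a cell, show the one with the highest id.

t=1: a0@(1,2) a1@(0,4) a2@(0,4) a3@(4,0) | pheromone: 0 0 0 0 7 / 0 0 2 0 0 / 0 0 0 0 0 / 0 0 0 0 0 / 3 0 0 0 0
t=2: a0@(1,2) a1@(0,4) a2@(0,4) a3@(0,4) | pheromone: 0 0 0 0 12 / 0 0 3 0 0 / 0 0 0 0 0 / 0 0 0 0 0 / 2 0 0 0 0
t=3: a0@(1,2) a1@(0,4) a2@(0,4) a3@(0,4) | pheromone: 0 0 0 0 17 / 0 0 4 0 0 / 0 0 0 0 0 / 0 0 0 0 0 / 1 0 0 0 0
t=4: a0@(1,2) a1@(0,4) a2@(0,4) a3@(0,4) | pheromone: 0 0 0 0 22 / 0 0 5 0 0 / 0 0 0 0 0 / 0 0 0 0 0 / 0 0 0 0 0
t=5: a0@(1,2) a1@(0,4) a2@(0,4) a3@(0,4) | pheromone: 0 0 0 0 27 / 0 0 6 0 0 / 0 0 0 0 0 / 0 0 0 0 0 / 0 0 0 0 0

....F
..F..
.....
.....
.....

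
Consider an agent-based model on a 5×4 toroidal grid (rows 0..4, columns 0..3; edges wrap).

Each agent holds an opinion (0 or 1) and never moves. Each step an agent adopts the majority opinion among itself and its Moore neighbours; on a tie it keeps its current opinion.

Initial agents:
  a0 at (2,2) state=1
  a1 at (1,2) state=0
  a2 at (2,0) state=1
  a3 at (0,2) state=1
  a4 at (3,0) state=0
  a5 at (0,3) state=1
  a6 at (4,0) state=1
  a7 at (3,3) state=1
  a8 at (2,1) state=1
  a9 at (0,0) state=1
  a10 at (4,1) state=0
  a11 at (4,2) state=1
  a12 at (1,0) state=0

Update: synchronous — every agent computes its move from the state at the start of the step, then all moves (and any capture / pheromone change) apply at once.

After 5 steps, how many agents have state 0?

t=1: a0@(2,2):1 a1@(1,2):1 a2@(2,0):1 a3@(0,2):1 a4@(3,0):1 a5@(0,3):1 a6@(4,0):1 a7@(3,3):1 a8@(2,1):1 a9@(0,0):1 a10@(4,1):1 a11@(4,2):1 a12@(1,0):1
t=2: (unchanged — steady state)

0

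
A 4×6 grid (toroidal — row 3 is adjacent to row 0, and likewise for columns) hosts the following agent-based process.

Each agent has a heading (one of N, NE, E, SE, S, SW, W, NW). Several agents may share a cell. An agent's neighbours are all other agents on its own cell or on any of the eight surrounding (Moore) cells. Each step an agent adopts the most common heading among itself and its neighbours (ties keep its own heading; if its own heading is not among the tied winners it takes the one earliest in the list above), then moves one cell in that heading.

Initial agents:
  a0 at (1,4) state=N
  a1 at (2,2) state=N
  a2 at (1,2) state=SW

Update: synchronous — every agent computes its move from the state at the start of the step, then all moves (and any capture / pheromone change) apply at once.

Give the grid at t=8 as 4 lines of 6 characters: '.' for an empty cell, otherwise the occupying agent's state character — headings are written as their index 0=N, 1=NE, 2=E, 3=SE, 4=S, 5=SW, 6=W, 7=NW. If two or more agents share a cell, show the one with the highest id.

t=1: a0@(0,4):N a1@(1,2):N a2@(2,1):SW
t=2: a0@(3,4):N a1@(0,2):N a2@(3,0):SW
t=3: a0@(2,4):N a1@(3,2):N a2@(0,5):SW
t=4: a0@(1,4):N a1@(2,2):N a2@(1,4):SW
t=5: a0@(0,4):N a1@(1,2):N a2@(2,3):SW
t=6: a0@(3,4):N a1@(0,2):N a2@(3,2):SW
t=7: a0@(2,4):N a1@(3,2):N a2@(0,1):SW
t=8: a0@(1,4):N a1@(2,2):N a2@(1,0):SW

......
5...0.
..0...
......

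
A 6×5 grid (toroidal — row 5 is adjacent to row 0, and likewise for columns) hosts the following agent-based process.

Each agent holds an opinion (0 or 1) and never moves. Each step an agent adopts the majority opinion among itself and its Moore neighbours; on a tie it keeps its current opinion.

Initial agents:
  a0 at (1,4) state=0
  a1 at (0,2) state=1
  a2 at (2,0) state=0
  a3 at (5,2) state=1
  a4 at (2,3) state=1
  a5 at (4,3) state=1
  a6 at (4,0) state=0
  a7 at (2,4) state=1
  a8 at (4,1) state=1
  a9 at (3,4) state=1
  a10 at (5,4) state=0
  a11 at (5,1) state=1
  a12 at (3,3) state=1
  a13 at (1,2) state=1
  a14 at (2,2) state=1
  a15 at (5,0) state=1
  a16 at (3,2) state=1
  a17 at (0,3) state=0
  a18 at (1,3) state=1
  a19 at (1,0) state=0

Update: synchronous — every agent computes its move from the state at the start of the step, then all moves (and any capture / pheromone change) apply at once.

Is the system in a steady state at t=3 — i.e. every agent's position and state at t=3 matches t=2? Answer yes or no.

no

t=1: a0@(1,4):0 a1@(0,2):1 a2@(2,0):0 a3@(5,2):1 a4@(2,3):1 a5@(4,3):1 a6@(4,0):1 a7@(2,4):1 a8@(4,1):1 a9@(3,4):1 a10@(5,4):0 a11@(5,1):1 a12@(3,3):1 a13@(1,2):1 a14@(2,2):1 a15@(5,0):1 a16@(3,2):1 a17@(0,3):1 a18@(1,3):1 a19@(1,0):0
t=2: a0@(1,4):1 a1@(0,2):1 a2@(2,0):0 a3@(5,2):1 a4@(2,3):1 a5@(4,3):1 a6@(4,0):1 a7@(2,4):1 a8@(4,1):1 a9@(3,4):1 a10@(5,4):1 a11@(5,1):1 a12@(3,3):1 a13@(1,2):1 a14@(2,2):1 a15@(5,0):1 a16@(3,2):1 a17@(0,3):1 a18@(1,3):1 a19@(1,0):0
t=3: a0@(1,4):1 a1@(0,2):1 a2@(2,0):1 a3@(5,2):1 a4@(2,3):1 a5@(4,3):1 a6@(4,0):1 a7@(2,4):1 a8@(4,1):1 a9@(3,4):1 a10@(5,4):1 a11@(5,1):1 a12@(3,3):1 a13@(1,2):1 a14@(2,2):1 a15@(5,0):1 a16@(3,2):1 a17@(0,3):1 a18@(1,3):1 a19@(1,0):0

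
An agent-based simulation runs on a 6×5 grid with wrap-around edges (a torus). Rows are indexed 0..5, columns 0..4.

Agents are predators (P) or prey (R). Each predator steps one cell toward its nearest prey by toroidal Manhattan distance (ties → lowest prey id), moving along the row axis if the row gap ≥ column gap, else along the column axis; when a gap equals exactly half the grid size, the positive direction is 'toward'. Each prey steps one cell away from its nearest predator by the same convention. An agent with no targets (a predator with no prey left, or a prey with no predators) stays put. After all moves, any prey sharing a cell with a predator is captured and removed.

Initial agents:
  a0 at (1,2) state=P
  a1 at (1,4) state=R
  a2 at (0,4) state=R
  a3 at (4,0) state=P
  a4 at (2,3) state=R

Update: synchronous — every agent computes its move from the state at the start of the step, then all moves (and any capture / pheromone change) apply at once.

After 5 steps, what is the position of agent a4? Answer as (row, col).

t=1: a0@(1,3):P a1@(1,0):R a2@(0,0):R a3@(5,0):P a4@(3,3):R
t=2: a0@(1,4):P a1@(1,1):R a2@(1,0):R a3@(0,0):P a4@(4,3):R
t=3: a0@(1,0):P a1@(1,2):R a2@(1,1):R a3@(1,0):P a4@(3,3):R
t=4: a0@(1,1):P a1@(1,3):R a2@(1,2):R a3@(1,1):P a4@(4,3):R
t=5: a0@(1,2):P a1@(1,4):R a2@(1,3):R a3@(1,2):P a4@(3,3):R

(3, 3)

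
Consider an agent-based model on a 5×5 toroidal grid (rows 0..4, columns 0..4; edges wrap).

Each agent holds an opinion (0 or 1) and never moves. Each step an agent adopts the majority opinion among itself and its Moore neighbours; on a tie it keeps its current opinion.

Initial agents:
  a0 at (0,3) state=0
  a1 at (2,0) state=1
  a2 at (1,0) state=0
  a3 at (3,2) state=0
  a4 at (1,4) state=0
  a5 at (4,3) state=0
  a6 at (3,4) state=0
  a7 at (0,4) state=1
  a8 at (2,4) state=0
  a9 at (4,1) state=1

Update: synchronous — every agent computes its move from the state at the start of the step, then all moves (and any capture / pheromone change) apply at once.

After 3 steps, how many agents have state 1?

t=1: a0@(0,3):0 a1@(2,0):0 a2@(1,0):0 a3@(3,2):0 a4@(1,4):0 a5@(4,3):0 a6@(3,4):0 a7@(0,4):0 a8@(2,4):0 a9@(4,1):1
t=2: (unchanged — steady state)

1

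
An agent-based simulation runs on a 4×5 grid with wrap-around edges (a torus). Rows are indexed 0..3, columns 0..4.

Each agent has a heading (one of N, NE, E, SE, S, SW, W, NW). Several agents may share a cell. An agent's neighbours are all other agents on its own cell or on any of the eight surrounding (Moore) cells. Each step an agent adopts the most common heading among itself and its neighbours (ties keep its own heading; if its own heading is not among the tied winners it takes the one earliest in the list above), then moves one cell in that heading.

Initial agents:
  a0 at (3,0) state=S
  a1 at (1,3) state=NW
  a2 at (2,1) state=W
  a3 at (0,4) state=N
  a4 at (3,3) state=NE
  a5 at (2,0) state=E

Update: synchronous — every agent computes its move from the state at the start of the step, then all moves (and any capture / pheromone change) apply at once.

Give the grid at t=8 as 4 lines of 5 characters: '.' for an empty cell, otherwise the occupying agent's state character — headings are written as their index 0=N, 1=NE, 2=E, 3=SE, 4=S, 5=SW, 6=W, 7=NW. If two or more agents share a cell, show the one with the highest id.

....0
7....
...2.
41...

t=1: a0@(0,0):S a1@(0,2):NW a2@(2,0):W a3@(3,4):N a4@(2,4):NE a5@(2,1):E
t=2: a0@(1,0):S a1@(3,1):NW a2@(2,4):W a3@(2,4):N a4@(1,0):NE a5@(2,2):E
t=3: a0@(2,0):S a1@(2,0):NW a2@(2,3):W a3@(1,4):N a4@(0,1):NE a5@(2,3):E
t=4: a0@(3,0):S a1@(1,4):NW a2@(2,2):W a3@(0,4):N a4@(3,2):NE a5@(2,4):E
t=5: a0@(0,0):S a1@(0,3):NW a2@(2,1):W a3@(3,4):N a4@(2,3):NE a5@(2,0):E
t=6: a0@(1,0):S a1@(3,2):NW a2@(2,0):W a3@(2,4):N a4@(1,4):NE a5@(2,1):E
t=7: a0@(2,0):S a1@(2,1):NW a2@(2,4):W a3@(1,4):N a4@(0,0):NE a5@(2,2):E
t=8: a0@(3,0):S a1@(1,0):NW a2@(2,3):W a3@(0,4):N a4@(3,1):NE a5@(2,3):E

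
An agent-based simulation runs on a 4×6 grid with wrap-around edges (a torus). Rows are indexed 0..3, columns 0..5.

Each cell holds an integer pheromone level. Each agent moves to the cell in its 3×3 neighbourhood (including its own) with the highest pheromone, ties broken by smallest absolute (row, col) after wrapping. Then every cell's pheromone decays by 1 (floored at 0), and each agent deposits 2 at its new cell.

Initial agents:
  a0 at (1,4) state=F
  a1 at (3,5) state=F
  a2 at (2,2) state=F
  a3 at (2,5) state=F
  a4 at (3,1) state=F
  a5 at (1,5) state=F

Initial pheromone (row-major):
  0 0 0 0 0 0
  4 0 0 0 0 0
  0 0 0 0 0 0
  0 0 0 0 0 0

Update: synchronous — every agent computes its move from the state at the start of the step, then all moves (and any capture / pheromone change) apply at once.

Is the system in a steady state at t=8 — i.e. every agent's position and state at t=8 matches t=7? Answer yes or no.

t=1: a0@(0,3) a1@(0,0) a2@(1,1) a3@(1,0) a4@(0,0) a5@(1,0) | pheromone: 4 0 0 2 0 0 / 7 2 0 0 0 0 / 0 0 0 0 0 0 / 0 0 0 0 0 0
t=2: a0@(0,3) a1@(1,0) a2@(1,0) a3@(1,0) a4@(1,0) a5@(1,0) | pheromone: 3 0 0 3 0 0 / 16 1 0 0 0 0 / 0 0 0 0 0 0 / 0 0 0 0 0 0
t=3: a0@(0,3) a1@(1,0) a2@(1,0) a3@(1,0) a4@(1,0) a5@(1,0) | pheromone: 2 0 0 4 0 0 / 25 0 0 0 0 0 / 0 0 0 0 0 0 / 0 0 0 0 0 0
t=4: a0@(0,3) a1@(1,0) a2@(1,0) a3@(1,0) a4@(1,0) a5@(1,0) | pheromone: 1 0 0 5 0 0 / 34 0 0 0 0 0 / 0 0 0 0 0 0 / 0 0 0 0 0 0
t=5: a0@(0,3) a1@(1,0) a2@(1,0) a3@(1,0) a4@(1,0) a5@(1,0) | pheromone: 0 0 0 6 0 0 / 43 0 0 0 0 0 / 0 0 0 0 0 0 / 0 0 0 0 0 0
t=6: a0@(0,3) a1@(1,0) a2@(1,0) a3@(1,0) a4@(1,0) a5@(1,0) | pheromone: 0 0 0 7 0 0 / 52 0 0 0 0 0 / 0 0 0 0 0 0 / 0 0 0 0 0 0
t=7: a0@(0,3) a1@(1,0) a2@(1,0) a3@(1,0) a4@(1,0) a5@(1,0) | pheromone: 0 0 0 8 0 0 / 61 0 0 0 0 0 / 0 0 0 0 0 0 / 0 0 0 0 0 0
t=8: a0@(0,3) a1@(1,0) a2@(1,0) a3@(1,0) a4@(1,0) a5@(1,0) | pheromone: 0 0 0 9 0 0 / 70 0 0 0 0 0 / 0 0 0 0 0 0 / 0 0 0 0 0 0

yes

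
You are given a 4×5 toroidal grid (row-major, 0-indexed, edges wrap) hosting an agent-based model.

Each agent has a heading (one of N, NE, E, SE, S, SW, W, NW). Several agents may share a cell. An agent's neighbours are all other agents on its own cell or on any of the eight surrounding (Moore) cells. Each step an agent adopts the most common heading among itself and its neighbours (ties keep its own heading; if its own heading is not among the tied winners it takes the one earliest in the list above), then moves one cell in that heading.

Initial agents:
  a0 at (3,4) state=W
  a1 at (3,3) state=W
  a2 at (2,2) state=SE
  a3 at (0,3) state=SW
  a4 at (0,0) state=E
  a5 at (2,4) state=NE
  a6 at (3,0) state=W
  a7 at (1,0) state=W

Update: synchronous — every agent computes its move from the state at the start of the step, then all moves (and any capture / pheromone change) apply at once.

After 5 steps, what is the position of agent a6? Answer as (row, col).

(3, 0)

t=1: a0@(3,3):W a1@(3,2):W a2@(3,3):SE a3@(0,2):W a4@(0,4):W a5@(2,3):W a6@(3,4):W a7@(1,4):W
t=2: a0@(3,2):W a1@(3,1):W a2@(3,2):W a3@(0,1):W a4@(0,3):W a5@(2,2):W a6@(3,3):W a7@(1,3):W
t=3: a0@(3,1):W a1@(3,0):W a2@(3,1):W a3@(0,0):W a4@(0,2):W a5@(2,1):W a6@(3,2):W a7@(1,2):W
t=4: a0@(3,0):W a1@(3,4):W a2@(3,0):W a3@(0,4):W a4@(0,1):W a5@(2,0):W a6@(3,1):W a7@(1,1):W
t=5: a0@(3,4):W a1@(3,3):W a2@(3,4):W a3@(0,3):W a4@(0,0):W a5@(2,4):W a6@(3,0):W a7@(1,0):W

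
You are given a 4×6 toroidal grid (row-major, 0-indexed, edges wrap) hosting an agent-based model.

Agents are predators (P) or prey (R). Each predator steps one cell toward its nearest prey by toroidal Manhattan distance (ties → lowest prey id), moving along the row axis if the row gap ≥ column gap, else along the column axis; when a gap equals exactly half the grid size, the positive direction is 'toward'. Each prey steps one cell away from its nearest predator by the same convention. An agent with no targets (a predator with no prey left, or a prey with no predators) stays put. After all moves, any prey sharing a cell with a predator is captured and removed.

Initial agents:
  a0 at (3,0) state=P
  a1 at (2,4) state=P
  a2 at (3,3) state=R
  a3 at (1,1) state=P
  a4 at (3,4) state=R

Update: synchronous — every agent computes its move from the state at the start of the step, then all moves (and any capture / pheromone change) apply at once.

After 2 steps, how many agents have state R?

t=1: a0@(3,5):P a1@(3,4):P a2@(0,3):R a3@(2,1):P a4@(0,4):R
t=2: a0@(0,5):P a1@(0,4):P a2@(1,3):R a3@(3,1):P a4@(1,4):R

2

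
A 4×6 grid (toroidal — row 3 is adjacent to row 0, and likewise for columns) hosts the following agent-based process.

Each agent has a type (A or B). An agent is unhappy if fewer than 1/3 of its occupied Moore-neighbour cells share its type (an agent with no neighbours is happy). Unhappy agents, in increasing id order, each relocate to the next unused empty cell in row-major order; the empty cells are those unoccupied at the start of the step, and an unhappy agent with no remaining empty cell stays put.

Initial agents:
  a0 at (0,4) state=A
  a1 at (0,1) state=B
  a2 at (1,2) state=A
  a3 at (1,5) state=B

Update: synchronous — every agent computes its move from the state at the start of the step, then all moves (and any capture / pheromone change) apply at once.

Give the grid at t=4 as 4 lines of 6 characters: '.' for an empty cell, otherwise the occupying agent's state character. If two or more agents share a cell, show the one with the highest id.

t=1: a0@(0,0):A a1@(0,2):B a2@(0,3):A a3@(0,5):B
t=2: a0@(0,1):A a1@(0,4):B a2@(1,0):A a3@(1,1):B
t=3: a0@(0,1):A a1@(0,4):B a2@(1,0):A a3@(0,0):B
t=4: a0@(0,1):A a1@(0,4):B a2@(1,0):A a3@(0,2):B

.AB.B.
A.....
......
......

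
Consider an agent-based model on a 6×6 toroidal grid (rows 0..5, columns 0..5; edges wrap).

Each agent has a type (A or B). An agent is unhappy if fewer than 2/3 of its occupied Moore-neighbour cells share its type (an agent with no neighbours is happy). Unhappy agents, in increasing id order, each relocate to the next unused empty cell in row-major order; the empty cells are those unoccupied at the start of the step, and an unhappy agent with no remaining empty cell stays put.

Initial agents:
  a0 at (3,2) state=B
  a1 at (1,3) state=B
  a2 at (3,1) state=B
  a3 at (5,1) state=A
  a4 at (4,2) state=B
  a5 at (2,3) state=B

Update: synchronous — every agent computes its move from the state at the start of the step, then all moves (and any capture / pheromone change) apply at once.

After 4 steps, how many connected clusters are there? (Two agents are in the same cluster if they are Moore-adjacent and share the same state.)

t=1: a0@(3,2):B a1@(1,3):B a2@(3,1):B a3@(0,0):A a4@(4,2):B a5@(2,3):B
t=2: (unchanged — steady state)

2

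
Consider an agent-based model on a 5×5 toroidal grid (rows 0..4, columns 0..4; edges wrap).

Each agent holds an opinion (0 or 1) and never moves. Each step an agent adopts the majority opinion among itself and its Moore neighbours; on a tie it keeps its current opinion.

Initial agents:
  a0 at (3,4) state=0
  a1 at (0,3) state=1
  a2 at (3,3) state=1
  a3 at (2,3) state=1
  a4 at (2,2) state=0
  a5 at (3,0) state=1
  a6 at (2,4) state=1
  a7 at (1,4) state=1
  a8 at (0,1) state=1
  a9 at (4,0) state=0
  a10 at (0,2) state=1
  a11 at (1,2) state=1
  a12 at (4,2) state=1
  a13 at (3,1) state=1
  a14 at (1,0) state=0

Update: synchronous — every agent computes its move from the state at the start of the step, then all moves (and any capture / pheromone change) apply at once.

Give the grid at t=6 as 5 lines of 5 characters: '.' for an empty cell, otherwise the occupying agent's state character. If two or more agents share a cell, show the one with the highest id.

t=1: a0@(3,4):1 a1@(0,3):1 a2@(3,3):1 a3@(2,3):1 a4@(2,2):1 a5@(3,0):1 a6@(2,4):1 a7@(1,4):1 a8@(0,1):1 a9@(4,0):1 a10@(0,2):1 a11@(1,2):1 a12@(4,2):1 a13@(3,1):1 a14@(1,0):1
t=2: (unchanged — steady state)

.111.
1.1.1
..111
11.11
1.1..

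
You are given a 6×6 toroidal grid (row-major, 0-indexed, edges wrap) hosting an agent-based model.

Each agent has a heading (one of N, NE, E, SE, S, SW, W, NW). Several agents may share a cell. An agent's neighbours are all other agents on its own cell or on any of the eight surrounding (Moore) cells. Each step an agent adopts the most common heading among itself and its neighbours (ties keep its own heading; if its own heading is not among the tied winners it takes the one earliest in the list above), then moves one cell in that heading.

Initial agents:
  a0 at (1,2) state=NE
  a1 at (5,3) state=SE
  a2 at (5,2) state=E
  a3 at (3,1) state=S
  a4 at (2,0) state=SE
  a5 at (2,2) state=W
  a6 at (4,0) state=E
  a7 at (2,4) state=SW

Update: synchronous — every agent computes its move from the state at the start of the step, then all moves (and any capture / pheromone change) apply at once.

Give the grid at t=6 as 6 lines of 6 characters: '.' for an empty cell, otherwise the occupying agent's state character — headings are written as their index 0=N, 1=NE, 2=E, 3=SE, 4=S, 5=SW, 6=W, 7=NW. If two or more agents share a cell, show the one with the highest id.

......
..1...
3.6.5.
.4....
2.....
..23..

t=1: a0@(0,3):NE a1@(0,4):SE a2@(5,3):E a3@(4,1):S a4@(3,1):SE a5@(2,1):W a6@(4,1):E a7@(3,3):SW
t=2: a0@(5,4):NE a1@(1,5):SE a2@(5,4):E a3@(5,1):S a4@(4,2):SE a5@(2,0):W a6@(4,2):E a7@(4,2):SW
t=3: a0@(4,5):NE a1@(2,0):SE a2@(5,5):E a3@(0,1):S a4@(5,3):SE a5@(2,5):W a6@(4,3):E a7@(5,1):SW
t=4: a0@(3,0):NE a1@(3,1):SE a2@(5,0):E a3@(1,1):S a4@(0,4):SE a5@(2,4):W a6@(4,4):E a7@(0,0):SW
t=5: a0@(2,1):NE a1@(4,2):SE a2@(5,1):E a3@(2,1):S a4@(1,5):SE a5@(2,3):W a6@(4,5):E a7@(1,5):SW
t=6: a0@(1,2):NE a1@(5,3):SE a2@(5,2):E a3@(3,1):S a4@(2,0):SE a5@(2,2):W a6@(4,0):E a7@(2,4):SW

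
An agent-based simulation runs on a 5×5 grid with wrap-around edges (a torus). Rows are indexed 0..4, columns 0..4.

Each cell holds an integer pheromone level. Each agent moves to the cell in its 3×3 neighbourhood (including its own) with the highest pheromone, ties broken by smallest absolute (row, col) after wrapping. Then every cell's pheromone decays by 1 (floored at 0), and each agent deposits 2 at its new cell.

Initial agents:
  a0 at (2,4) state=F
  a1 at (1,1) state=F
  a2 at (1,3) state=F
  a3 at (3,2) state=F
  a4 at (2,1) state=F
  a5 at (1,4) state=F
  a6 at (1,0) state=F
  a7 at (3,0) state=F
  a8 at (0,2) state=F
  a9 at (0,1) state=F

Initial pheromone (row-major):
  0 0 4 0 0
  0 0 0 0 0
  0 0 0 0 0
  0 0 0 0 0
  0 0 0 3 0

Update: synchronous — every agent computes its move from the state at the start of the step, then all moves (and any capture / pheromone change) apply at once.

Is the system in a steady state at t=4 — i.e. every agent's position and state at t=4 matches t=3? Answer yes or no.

t=1: a0@(1,0) a1@(0,2) a2@(0,2) a3@(4,3) a4@(1,0) a5@(0,0) a6@(0,0) a7@(2,0) a8@(0,2) a9@(0,2) | pheromone: 4 0 11 0 0 / 4 0 0 0 0 / 2 0 0 0 0 / 0 0 0 0 0 / 0 0 0 4 0
t=2: a0@(0,0) a1@(0,2) a2@(0,2) a3@(0,2) a4@(0,0) a5@(0,0) a6@(0,0) a7@(1,0) a8@(0,2) a9@(0,2) | pheromone: 11 0 20 0 0 / 5 0 0 0 0 / 1 0 0 0 0 / 0 0 0 0 0 / 0 0 0 3 0
t=3: a0@(0,0) a1@(0,2) a2@(0,2) a3@(0,2) a4@(0,0) a5@(0,0) a6@(0,0) a7@(0,0) a8@(0,2) a9@(0,2) | pheromone: 20 0 29 0 0 / 4 0 0 0 0 / 0 0 0 0 0 / 0 0 0 0 0 / 0 0 0 2 0
t=4: a0@(0,0) a1@(0,2) a2@(0,2) a3@(0,2) a4@(0,0) a5@(0,0) a6@(0,0) a7@(0,0) a8@(0,2) a9@(0,2) | pheromone: 29 0 38 0 0 / 3 0 0 0 0 / 0 0 0 0 0 / 0 0 0 0 0 / 0 0 0 1 0

yes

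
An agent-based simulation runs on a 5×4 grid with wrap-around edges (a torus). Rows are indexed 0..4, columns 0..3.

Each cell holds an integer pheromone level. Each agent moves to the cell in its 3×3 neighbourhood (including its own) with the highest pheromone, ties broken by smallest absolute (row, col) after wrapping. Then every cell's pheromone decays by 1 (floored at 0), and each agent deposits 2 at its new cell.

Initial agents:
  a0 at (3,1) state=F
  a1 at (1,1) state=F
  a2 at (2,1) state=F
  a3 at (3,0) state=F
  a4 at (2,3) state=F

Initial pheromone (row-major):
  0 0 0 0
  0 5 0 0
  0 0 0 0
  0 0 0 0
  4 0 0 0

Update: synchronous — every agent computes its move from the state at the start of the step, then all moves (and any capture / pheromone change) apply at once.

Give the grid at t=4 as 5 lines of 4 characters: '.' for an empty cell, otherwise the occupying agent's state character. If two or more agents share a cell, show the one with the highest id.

t=1: a0@(4,0) a1@(1,1) a2@(1,1) a3@(4,0) a4@(1,0) | pheromone: 0 0 0 0 / 2 8 0 0 / 0 0 0 0 / 0 0 0 0 / 7 0 0 0
t=2: a0@(4,0) a1@(1,1) a2@(1,1) a3@(4,0) a4@(1,1) | pheromone: 0 0 0 0 / 1 13 0 0 / 0 0 0 0 / 0 0 0 0 / 10 0 0 0
t=3: a0@(4,0) a1@(1,1) a2@(1,1) a3@(4,0) a4@(1,1) | pheromone: 0 0 0 0 / 0 18 0 0 / 0 0 0 0 / 0 0 0 0 / 13 0 0 0
t=4: a0@(4,0) a1@(1,1) a2@(1,1) a3@(4,0) a4@(1,1) | pheromone: 0 0 0 0 / 0 23 0 0 / 0 0 0 0 / 0 0 0 0 / 16 0 0 0

....
.F..
....
....
F...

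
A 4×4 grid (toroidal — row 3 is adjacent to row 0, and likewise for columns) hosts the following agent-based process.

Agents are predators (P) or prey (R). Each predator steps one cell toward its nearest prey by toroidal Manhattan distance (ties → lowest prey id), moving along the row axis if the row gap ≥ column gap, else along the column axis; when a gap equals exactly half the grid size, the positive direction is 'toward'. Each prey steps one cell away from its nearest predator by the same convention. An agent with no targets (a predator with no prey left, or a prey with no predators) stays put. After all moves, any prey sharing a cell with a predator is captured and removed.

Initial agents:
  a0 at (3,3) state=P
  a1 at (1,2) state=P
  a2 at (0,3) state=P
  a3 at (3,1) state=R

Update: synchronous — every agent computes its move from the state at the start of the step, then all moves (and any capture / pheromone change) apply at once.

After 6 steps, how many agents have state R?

t=1: a0@(3,0):P a1@(2,2):P a2@(0,0):P
t=2: (unchanged — steady state)

0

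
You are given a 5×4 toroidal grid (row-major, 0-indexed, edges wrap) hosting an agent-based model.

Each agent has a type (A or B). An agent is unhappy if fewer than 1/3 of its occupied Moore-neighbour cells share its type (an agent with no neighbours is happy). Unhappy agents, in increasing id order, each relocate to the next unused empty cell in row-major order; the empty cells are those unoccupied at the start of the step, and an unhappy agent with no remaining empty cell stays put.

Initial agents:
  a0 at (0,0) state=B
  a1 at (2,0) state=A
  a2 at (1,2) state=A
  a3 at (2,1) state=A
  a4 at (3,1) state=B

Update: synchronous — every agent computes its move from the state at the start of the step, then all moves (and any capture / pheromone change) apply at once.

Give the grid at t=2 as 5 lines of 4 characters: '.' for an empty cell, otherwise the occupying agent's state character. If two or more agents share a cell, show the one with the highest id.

t=1: a0@(0,0):B a1@(2,0):A a2@(1,2):A a3@(2,1):A a4@(0,1):B
t=2: (unchanged — steady state)

BB..
..A.
AA..
....
....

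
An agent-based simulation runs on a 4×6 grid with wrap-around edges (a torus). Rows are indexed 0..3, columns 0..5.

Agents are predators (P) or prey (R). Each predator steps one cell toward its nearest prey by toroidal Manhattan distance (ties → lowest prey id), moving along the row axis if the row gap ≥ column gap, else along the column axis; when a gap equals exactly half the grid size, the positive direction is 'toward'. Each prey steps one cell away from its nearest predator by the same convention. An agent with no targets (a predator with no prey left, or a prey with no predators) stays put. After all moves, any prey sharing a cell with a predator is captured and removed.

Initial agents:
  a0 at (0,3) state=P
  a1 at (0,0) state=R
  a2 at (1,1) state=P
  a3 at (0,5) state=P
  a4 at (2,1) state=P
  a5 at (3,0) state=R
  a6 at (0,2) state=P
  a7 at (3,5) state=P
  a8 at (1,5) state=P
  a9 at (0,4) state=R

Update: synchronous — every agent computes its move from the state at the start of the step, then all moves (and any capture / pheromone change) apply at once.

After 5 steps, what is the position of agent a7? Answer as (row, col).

t=1: a0@(0,4):P a2@(0,1):P a3@(0,0):P a4@(3,1):P a6@(0,1):P a7@(3,0):P a8@(0,5):P
t=2: (unchanged — steady state)

(3, 0)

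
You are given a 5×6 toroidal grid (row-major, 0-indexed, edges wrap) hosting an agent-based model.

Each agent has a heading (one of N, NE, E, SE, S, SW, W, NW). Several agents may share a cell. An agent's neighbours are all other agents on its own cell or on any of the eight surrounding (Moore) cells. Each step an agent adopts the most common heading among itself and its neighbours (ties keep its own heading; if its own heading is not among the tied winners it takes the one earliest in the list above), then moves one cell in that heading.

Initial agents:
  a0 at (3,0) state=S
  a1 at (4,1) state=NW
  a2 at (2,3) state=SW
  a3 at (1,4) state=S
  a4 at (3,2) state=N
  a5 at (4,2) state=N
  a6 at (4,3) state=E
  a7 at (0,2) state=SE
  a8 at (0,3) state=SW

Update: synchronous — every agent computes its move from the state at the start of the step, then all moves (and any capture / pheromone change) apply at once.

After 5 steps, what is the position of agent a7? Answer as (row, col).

t=1: a0@(4,0):S a1@(3,1):N a2@(3,2):SW a3@(2,3):SW a4@(2,2):N a5@(3,2):N a6@(3,3):N a7@(1,3):SE a8@(1,2):SW
t=2: a0@(0,0):S a1@(2,1):N a2@(2,2):N a3@(3,2):SW a4@(1,2):N a5@(2,2):N a6@(2,3):N a7@(2,2):SW a8@(2,1):SW
t=3: a0@(1,0):S a1@(1,1):N a2@(1,2):N a3@(2,2):N a4@(0,2):N a5@(1,2):N a6@(1,3):N a7@(1,2):N a8@(1,1):N
t=4: a0@(0,0):N a1@(0,1):N a2@(0,2):N a3@(1,2):N a4@(4,2):N a5@(0,2):N a6@(0,3):N a7@(0,2):N a8@(0,1):N
t=5: a0@(4,0):N a1@(4,1):N a2@(4,2):N a3@(0,2):N a4@(3,2):N a5@(4,2):N a6@(4,3):N a7@(4,2):N a8@(4,1):N

(4, 2)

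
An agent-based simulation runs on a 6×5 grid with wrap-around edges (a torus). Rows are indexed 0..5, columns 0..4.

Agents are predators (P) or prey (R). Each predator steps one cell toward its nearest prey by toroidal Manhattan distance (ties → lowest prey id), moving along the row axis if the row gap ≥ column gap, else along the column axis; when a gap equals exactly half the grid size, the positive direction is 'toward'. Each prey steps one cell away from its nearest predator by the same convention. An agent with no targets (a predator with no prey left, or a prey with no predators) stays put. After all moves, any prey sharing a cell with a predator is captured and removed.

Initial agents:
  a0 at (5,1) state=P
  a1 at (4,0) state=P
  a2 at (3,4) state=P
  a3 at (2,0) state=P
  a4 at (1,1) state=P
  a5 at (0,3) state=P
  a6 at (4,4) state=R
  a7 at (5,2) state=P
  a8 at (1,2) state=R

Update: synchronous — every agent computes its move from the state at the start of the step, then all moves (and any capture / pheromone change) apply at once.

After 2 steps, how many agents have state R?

1

t=1: a0@(5,0):P a1@(4,4):P a2@(4,4):P a3@(3,0):P a4@(1,2):P a5@(1,3):P a6@(4,3):R a7@(0,2):P
t=2: a0@(5,4):P a1@(4,3):P a2@(4,3):P a3@(3,4):P a4@(2,2):P a5@(2,3):P a6@(4,2):R a7@(5,2):P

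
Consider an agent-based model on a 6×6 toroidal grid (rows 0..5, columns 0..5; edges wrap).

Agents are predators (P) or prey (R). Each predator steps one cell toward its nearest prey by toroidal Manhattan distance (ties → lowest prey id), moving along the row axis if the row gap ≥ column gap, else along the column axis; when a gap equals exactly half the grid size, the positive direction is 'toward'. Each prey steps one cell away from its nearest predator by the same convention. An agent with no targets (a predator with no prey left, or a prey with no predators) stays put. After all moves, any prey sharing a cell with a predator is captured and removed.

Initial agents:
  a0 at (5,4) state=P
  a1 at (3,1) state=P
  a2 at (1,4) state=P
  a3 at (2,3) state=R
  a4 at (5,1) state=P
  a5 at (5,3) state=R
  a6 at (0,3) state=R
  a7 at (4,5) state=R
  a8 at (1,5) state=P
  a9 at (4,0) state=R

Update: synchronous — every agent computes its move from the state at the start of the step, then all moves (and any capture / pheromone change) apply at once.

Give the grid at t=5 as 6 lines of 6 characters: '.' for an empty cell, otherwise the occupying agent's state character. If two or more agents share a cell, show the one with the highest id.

t=1: a0@(5,3):P a1@(4,1):P a2@(2,4):P a3@(3,3):R a4@(5,2):P a6@(1,3):R a7@(3,5):R a8@(1,4):P a9@(5,0):R
t=2: a0@(4,3):P a1@(5,1):P a2@(3,4):P a3@(2,3):R a4@(5,1):P a6@(1,2):R a7@(4,5):R a8@(1,3):P a9@(0,0):R
t=3: a0@(3,3):P a1@(0,1):P a2@(2,4):P a4@(0,1):P a6@(1,1):R a7@(4,0):R a8@(2,3):P a9@(1,0):R
t=4: a0@(2,3):P a1@(1,1):P a2@(2,5):P a4@(1,1):P a6@(2,1):R a7@(3,0):R a8@(2,2):P a9@(2,0):R
t=5: a0@(2,2):P a1@(2,1):P a2@(2,0):P a4@(2,1):P a6@(3,1):R a7@(4,0):R a8@(2,1):P

......
......
PPP...
.R....
R.....
......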